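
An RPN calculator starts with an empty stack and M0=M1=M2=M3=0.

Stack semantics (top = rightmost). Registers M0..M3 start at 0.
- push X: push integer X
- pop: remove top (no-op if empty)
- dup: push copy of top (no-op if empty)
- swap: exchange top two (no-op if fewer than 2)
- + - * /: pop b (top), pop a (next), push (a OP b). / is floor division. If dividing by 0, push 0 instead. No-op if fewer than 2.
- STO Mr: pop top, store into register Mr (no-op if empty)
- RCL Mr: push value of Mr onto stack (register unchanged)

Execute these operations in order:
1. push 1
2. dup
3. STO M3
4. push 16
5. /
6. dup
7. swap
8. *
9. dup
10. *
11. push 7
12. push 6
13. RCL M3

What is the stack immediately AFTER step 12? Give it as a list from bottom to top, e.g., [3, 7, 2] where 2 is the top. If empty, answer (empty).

After op 1 (push 1): stack=[1] mem=[0,0,0,0]
After op 2 (dup): stack=[1,1] mem=[0,0,0,0]
After op 3 (STO M3): stack=[1] mem=[0,0,0,1]
After op 4 (push 16): stack=[1,16] mem=[0,0,0,1]
After op 5 (/): stack=[0] mem=[0,0,0,1]
After op 6 (dup): stack=[0,0] mem=[0,0,0,1]
After op 7 (swap): stack=[0,0] mem=[0,0,0,1]
After op 8 (*): stack=[0] mem=[0,0,0,1]
After op 9 (dup): stack=[0,0] mem=[0,0,0,1]
After op 10 (*): stack=[0] mem=[0,0,0,1]
After op 11 (push 7): stack=[0,7] mem=[0,0,0,1]
After op 12 (push 6): stack=[0,7,6] mem=[0,0,0,1]

[0, 7, 6]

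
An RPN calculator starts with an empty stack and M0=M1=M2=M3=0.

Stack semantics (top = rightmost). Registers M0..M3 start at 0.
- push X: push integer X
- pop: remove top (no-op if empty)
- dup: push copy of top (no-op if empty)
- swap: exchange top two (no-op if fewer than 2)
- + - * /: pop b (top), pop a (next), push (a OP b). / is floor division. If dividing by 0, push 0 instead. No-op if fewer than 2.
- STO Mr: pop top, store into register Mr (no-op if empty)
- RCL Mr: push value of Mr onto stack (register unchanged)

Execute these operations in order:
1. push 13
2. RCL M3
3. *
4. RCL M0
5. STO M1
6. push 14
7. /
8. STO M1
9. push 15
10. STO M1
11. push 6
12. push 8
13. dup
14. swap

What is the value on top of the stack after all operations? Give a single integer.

Answer: 8

Derivation:
After op 1 (push 13): stack=[13] mem=[0,0,0,0]
After op 2 (RCL M3): stack=[13,0] mem=[0,0,0,0]
After op 3 (*): stack=[0] mem=[0,0,0,0]
After op 4 (RCL M0): stack=[0,0] mem=[0,0,0,0]
After op 5 (STO M1): stack=[0] mem=[0,0,0,0]
After op 6 (push 14): stack=[0,14] mem=[0,0,0,0]
After op 7 (/): stack=[0] mem=[0,0,0,0]
After op 8 (STO M1): stack=[empty] mem=[0,0,0,0]
After op 9 (push 15): stack=[15] mem=[0,0,0,0]
After op 10 (STO M1): stack=[empty] mem=[0,15,0,0]
After op 11 (push 6): stack=[6] mem=[0,15,0,0]
After op 12 (push 8): stack=[6,8] mem=[0,15,0,0]
After op 13 (dup): stack=[6,8,8] mem=[0,15,0,0]
After op 14 (swap): stack=[6,8,8] mem=[0,15,0,0]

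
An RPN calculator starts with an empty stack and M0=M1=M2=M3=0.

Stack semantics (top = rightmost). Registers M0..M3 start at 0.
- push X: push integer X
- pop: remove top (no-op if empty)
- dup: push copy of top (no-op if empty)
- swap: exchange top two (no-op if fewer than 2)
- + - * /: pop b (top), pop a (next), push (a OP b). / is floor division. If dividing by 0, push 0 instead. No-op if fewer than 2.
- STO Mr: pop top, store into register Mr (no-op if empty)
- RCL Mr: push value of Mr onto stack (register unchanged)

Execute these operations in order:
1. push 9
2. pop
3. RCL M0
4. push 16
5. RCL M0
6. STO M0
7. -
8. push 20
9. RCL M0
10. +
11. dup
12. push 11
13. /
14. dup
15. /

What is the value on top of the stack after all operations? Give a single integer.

After op 1 (push 9): stack=[9] mem=[0,0,0,0]
After op 2 (pop): stack=[empty] mem=[0,0,0,0]
After op 3 (RCL M0): stack=[0] mem=[0,0,0,0]
After op 4 (push 16): stack=[0,16] mem=[0,0,0,0]
After op 5 (RCL M0): stack=[0,16,0] mem=[0,0,0,0]
After op 6 (STO M0): stack=[0,16] mem=[0,0,0,0]
After op 7 (-): stack=[-16] mem=[0,0,0,0]
After op 8 (push 20): stack=[-16,20] mem=[0,0,0,0]
After op 9 (RCL M0): stack=[-16,20,0] mem=[0,0,0,0]
After op 10 (+): stack=[-16,20] mem=[0,0,0,0]
After op 11 (dup): stack=[-16,20,20] mem=[0,0,0,0]
After op 12 (push 11): stack=[-16,20,20,11] mem=[0,0,0,0]
After op 13 (/): stack=[-16,20,1] mem=[0,0,0,0]
After op 14 (dup): stack=[-16,20,1,1] mem=[0,0,0,0]
After op 15 (/): stack=[-16,20,1] mem=[0,0,0,0]

Answer: 1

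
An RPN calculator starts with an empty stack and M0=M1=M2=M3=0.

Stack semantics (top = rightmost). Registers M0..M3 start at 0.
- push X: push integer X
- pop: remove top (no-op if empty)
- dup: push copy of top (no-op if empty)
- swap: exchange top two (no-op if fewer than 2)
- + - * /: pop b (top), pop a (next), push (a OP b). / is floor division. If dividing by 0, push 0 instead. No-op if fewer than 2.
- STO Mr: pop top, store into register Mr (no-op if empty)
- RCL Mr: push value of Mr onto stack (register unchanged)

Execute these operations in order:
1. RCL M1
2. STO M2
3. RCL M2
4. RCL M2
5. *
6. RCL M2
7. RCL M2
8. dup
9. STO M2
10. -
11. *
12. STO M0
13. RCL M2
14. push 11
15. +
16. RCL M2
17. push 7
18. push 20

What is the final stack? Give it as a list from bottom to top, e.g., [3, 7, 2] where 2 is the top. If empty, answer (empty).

Answer: [11, 0, 7, 20]

Derivation:
After op 1 (RCL M1): stack=[0] mem=[0,0,0,0]
After op 2 (STO M2): stack=[empty] mem=[0,0,0,0]
After op 3 (RCL M2): stack=[0] mem=[0,0,0,0]
After op 4 (RCL M2): stack=[0,0] mem=[0,0,0,0]
After op 5 (*): stack=[0] mem=[0,0,0,0]
After op 6 (RCL M2): stack=[0,0] mem=[0,0,0,0]
After op 7 (RCL M2): stack=[0,0,0] mem=[0,0,0,0]
After op 8 (dup): stack=[0,0,0,0] mem=[0,0,0,0]
After op 9 (STO M2): stack=[0,0,0] mem=[0,0,0,0]
After op 10 (-): stack=[0,0] mem=[0,0,0,0]
After op 11 (*): stack=[0] mem=[0,0,0,0]
After op 12 (STO M0): stack=[empty] mem=[0,0,0,0]
After op 13 (RCL M2): stack=[0] mem=[0,0,0,0]
After op 14 (push 11): stack=[0,11] mem=[0,0,0,0]
After op 15 (+): stack=[11] mem=[0,0,0,0]
After op 16 (RCL M2): stack=[11,0] mem=[0,0,0,0]
After op 17 (push 7): stack=[11,0,7] mem=[0,0,0,0]
After op 18 (push 20): stack=[11,0,7,20] mem=[0,0,0,0]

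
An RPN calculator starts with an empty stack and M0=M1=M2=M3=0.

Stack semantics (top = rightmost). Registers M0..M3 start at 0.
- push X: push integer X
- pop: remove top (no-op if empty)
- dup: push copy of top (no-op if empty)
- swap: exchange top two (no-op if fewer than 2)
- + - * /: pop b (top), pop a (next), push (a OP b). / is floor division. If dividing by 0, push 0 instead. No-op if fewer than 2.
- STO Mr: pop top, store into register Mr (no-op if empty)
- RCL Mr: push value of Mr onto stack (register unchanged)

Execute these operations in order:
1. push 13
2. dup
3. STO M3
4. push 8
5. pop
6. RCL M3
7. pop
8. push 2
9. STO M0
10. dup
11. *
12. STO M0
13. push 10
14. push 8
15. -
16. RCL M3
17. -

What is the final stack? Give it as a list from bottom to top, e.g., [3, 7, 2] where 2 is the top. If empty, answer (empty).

After op 1 (push 13): stack=[13] mem=[0,0,0,0]
After op 2 (dup): stack=[13,13] mem=[0,0,0,0]
After op 3 (STO M3): stack=[13] mem=[0,0,0,13]
After op 4 (push 8): stack=[13,8] mem=[0,0,0,13]
After op 5 (pop): stack=[13] mem=[0,0,0,13]
After op 6 (RCL M3): stack=[13,13] mem=[0,0,0,13]
After op 7 (pop): stack=[13] mem=[0,0,0,13]
After op 8 (push 2): stack=[13,2] mem=[0,0,0,13]
After op 9 (STO M0): stack=[13] mem=[2,0,0,13]
After op 10 (dup): stack=[13,13] mem=[2,0,0,13]
After op 11 (*): stack=[169] mem=[2,0,0,13]
After op 12 (STO M0): stack=[empty] mem=[169,0,0,13]
After op 13 (push 10): stack=[10] mem=[169,0,0,13]
After op 14 (push 8): stack=[10,8] mem=[169,0,0,13]
After op 15 (-): stack=[2] mem=[169,0,0,13]
After op 16 (RCL M3): stack=[2,13] mem=[169,0,0,13]
After op 17 (-): stack=[-11] mem=[169,0,0,13]

Answer: [-11]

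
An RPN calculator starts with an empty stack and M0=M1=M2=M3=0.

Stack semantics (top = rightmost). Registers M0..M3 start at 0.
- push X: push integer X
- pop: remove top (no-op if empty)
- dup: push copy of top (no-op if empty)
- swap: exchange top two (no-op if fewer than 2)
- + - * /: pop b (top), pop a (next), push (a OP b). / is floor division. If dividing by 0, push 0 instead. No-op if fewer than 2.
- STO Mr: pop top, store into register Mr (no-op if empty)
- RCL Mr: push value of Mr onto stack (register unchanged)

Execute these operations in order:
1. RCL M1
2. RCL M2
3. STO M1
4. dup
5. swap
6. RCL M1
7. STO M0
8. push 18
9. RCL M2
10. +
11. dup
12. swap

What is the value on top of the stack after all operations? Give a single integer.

Answer: 18

Derivation:
After op 1 (RCL M1): stack=[0] mem=[0,0,0,0]
After op 2 (RCL M2): stack=[0,0] mem=[0,0,0,0]
After op 3 (STO M1): stack=[0] mem=[0,0,0,0]
After op 4 (dup): stack=[0,0] mem=[0,0,0,0]
After op 5 (swap): stack=[0,0] mem=[0,0,0,0]
After op 6 (RCL M1): stack=[0,0,0] mem=[0,0,0,0]
After op 7 (STO M0): stack=[0,0] mem=[0,0,0,0]
After op 8 (push 18): stack=[0,0,18] mem=[0,0,0,0]
After op 9 (RCL M2): stack=[0,0,18,0] mem=[0,0,0,0]
After op 10 (+): stack=[0,0,18] mem=[0,0,0,0]
After op 11 (dup): stack=[0,0,18,18] mem=[0,0,0,0]
After op 12 (swap): stack=[0,0,18,18] mem=[0,0,0,0]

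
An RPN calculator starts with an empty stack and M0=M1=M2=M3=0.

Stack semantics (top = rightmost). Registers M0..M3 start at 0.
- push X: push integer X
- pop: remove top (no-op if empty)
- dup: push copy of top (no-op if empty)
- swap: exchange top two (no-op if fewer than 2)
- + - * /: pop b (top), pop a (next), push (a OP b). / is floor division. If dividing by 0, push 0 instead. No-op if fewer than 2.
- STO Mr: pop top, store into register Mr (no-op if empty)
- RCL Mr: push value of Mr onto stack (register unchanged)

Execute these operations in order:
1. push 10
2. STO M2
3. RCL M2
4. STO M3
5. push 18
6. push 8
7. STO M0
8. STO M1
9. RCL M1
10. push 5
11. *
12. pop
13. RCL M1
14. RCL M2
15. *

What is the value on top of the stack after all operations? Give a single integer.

After op 1 (push 10): stack=[10] mem=[0,0,0,0]
After op 2 (STO M2): stack=[empty] mem=[0,0,10,0]
After op 3 (RCL M2): stack=[10] mem=[0,0,10,0]
After op 4 (STO M3): stack=[empty] mem=[0,0,10,10]
After op 5 (push 18): stack=[18] mem=[0,0,10,10]
After op 6 (push 8): stack=[18,8] mem=[0,0,10,10]
After op 7 (STO M0): stack=[18] mem=[8,0,10,10]
After op 8 (STO M1): stack=[empty] mem=[8,18,10,10]
After op 9 (RCL M1): stack=[18] mem=[8,18,10,10]
After op 10 (push 5): stack=[18,5] mem=[8,18,10,10]
After op 11 (*): stack=[90] mem=[8,18,10,10]
After op 12 (pop): stack=[empty] mem=[8,18,10,10]
After op 13 (RCL M1): stack=[18] mem=[8,18,10,10]
After op 14 (RCL M2): stack=[18,10] mem=[8,18,10,10]
After op 15 (*): stack=[180] mem=[8,18,10,10]

Answer: 180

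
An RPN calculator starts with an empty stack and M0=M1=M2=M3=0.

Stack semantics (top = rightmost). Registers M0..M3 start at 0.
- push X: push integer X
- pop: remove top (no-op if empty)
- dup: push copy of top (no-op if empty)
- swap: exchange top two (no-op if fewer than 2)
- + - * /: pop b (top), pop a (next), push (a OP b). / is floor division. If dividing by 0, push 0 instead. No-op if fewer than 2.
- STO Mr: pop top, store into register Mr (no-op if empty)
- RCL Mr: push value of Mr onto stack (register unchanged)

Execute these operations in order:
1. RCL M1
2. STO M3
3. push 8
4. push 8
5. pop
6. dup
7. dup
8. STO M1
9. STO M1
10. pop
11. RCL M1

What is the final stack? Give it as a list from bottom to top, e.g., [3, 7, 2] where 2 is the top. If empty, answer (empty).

After op 1 (RCL M1): stack=[0] mem=[0,0,0,0]
After op 2 (STO M3): stack=[empty] mem=[0,0,0,0]
After op 3 (push 8): stack=[8] mem=[0,0,0,0]
After op 4 (push 8): stack=[8,8] mem=[0,0,0,0]
After op 5 (pop): stack=[8] mem=[0,0,0,0]
After op 6 (dup): stack=[8,8] mem=[0,0,0,0]
After op 7 (dup): stack=[8,8,8] mem=[0,0,0,0]
After op 8 (STO M1): stack=[8,8] mem=[0,8,0,0]
After op 9 (STO M1): stack=[8] mem=[0,8,0,0]
After op 10 (pop): stack=[empty] mem=[0,8,0,0]
After op 11 (RCL M1): stack=[8] mem=[0,8,0,0]

Answer: [8]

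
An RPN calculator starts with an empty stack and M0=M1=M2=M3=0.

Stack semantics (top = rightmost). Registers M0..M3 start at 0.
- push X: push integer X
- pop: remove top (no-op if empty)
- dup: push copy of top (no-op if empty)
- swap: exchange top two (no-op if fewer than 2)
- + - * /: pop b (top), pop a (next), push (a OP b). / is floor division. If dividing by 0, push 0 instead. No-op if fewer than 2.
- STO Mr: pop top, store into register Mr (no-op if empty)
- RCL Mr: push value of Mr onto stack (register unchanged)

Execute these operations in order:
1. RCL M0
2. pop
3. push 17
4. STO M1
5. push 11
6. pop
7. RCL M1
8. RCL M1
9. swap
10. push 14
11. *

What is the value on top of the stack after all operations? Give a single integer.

Answer: 238

Derivation:
After op 1 (RCL M0): stack=[0] mem=[0,0,0,0]
After op 2 (pop): stack=[empty] mem=[0,0,0,0]
After op 3 (push 17): stack=[17] mem=[0,0,0,0]
After op 4 (STO M1): stack=[empty] mem=[0,17,0,0]
After op 5 (push 11): stack=[11] mem=[0,17,0,0]
After op 6 (pop): stack=[empty] mem=[0,17,0,0]
After op 7 (RCL M1): stack=[17] mem=[0,17,0,0]
After op 8 (RCL M1): stack=[17,17] mem=[0,17,0,0]
After op 9 (swap): stack=[17,17] mem=[0,17,0,0]
After op 10 (push 14): stack=[17,17,14] mem=[0,17,0,0]
After op 11 (*): stack=[17,238] mem=[0,17,0,0]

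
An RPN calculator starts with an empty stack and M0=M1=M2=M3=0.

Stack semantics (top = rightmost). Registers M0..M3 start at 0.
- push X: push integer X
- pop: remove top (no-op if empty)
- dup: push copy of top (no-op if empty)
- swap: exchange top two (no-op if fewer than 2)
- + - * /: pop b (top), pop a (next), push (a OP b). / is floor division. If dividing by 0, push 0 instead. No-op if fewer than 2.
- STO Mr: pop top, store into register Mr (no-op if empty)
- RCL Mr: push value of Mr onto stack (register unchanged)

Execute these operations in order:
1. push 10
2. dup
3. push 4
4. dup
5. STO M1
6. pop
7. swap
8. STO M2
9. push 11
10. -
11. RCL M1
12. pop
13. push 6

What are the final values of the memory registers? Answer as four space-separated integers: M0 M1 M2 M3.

Answer: 0 4 10 0

Derivation:
After op 1 (push 10): stack=[10] mem=[0,0,0,0]
After op 2 (dup): stack=[10,10] mem=[0,0,0,0]
After op 3 (push 4): stack=[10,10,4] mem=[0,0,0,0]
After op 4 (dup): stack=[10,10,4,4] mem=[0,0,0,0]
After op 5 (STO M1): stack=[10,10,4] mem=[0,4,0,0]
After op 6 (pop): stack=[10,10] mem=[0,4,0,0]
After op 7 (swap): stack=[10,10] mem=[0,4,0,0]
After op 8 (STO M2): stack=[10] mem=[0,4,10,0]
After op 9 (push 11): stack=[10,11] mem=[0,4,10,0]
After op 10 (-): stack=[-1] mem=[0,4,10,0]
After op 11 (RCL M1): stack=[-1,4] mem=[0,4,10,0]
After op 12 (pop): stack=[-1] mem=[0,4,10,0]
After op 13 (push 6): stack=[-1,6] mem=[0,4,10,0]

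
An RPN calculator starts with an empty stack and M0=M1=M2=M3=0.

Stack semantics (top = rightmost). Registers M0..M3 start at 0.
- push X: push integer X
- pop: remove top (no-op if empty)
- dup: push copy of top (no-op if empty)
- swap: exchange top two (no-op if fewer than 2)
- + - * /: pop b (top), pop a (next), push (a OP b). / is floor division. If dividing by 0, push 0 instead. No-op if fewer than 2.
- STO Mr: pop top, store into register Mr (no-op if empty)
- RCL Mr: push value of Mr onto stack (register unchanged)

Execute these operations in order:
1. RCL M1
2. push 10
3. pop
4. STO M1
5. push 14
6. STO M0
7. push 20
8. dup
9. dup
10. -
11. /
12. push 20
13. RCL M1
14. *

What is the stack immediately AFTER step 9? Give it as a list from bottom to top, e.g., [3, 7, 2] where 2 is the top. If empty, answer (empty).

After op 1 (RCL M1): stack=[0] mem=[0,0,0,0]
After op 2 (push 10): stack=[0,10] mem=[0,0,0,0]
After op 3 (pop): stack=[0] mem=[0,0,0,0]
After op 4 (STO M1): stack=[empty] mem=[0,0,0,0]
After op 5 (push 14): stack=[14] mem=[0,0,0,0]
After op 6 (STO M0): stack=[empty] mem=[14,0,0,0]
After op 7 (push 20): stack=[20] mem=[14,0,0,0]
After op 8 (dup): stack=[20,20] mem=[14,0,0,0]
After op 9 (dup): stack=[20,20,20] mem=[14,0,0,0]

[20, 20, 20]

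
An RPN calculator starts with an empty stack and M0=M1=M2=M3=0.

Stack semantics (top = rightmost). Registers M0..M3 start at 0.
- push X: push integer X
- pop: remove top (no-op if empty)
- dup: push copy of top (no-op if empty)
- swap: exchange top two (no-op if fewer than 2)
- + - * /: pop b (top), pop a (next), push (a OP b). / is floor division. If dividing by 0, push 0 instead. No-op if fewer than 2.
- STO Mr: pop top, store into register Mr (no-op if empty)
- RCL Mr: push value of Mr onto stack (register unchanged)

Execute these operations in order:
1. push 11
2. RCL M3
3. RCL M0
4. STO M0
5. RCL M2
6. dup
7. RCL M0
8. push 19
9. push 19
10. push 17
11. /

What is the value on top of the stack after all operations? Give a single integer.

After op 1 (push 11): stack=[11] mem=[0,0,0,0]
After op 2 (RCL M3): stack=[11,0] mem=[0,0,0,0]
After op 3 (RCL M0): stack=[11,0,0] mem=[0,0,0,0]
After op 4 (STO M0): stack=[11,0] mem=[0,0,0,0]
After op 5 (RCL M2): stack=[11,0,0] mem=[0,0,0,0]
After op 6 (dup): stack=[11,0,0,0] mem=[0,0,0,0]
After op 7 (RCL M0): stack=[11,0,0,0,0] mem=[0,0,0,0]
After op 8 (push 19): stack=[11,0,0,0,0,19] mem=[0,0,0,0]
After op 9 (push 19): stack=[11,0,0,0,0,19,19] mem=[0,0,0,0]
After op 10 (push 17): stack=[11,0,0,0,0,19,19,17] mem=[0,0,0,0]
After op 11 (/): stack=[11,0,0,0,0,19,1] mem=[0,0,0,0]

Answer: 1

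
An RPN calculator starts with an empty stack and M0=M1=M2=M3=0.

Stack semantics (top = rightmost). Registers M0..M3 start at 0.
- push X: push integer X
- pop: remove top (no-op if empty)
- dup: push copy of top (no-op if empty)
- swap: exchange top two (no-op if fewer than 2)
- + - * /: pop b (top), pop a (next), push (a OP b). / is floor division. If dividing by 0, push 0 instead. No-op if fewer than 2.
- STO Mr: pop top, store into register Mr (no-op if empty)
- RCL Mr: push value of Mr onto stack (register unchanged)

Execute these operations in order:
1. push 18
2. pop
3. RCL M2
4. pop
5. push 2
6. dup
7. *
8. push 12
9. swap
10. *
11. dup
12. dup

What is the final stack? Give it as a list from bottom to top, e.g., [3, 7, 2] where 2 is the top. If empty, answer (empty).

After op 1 (push 18): stack=[18] mem=[0,0,0,0]
After op 2 (pop): stack=[empty] mem=[0,0,0,0]
After op 3 (RCL M2): stack=[0] mem=[0,0,0,0]
After op 4 (pop): stack=[empty] mem=[0,0,0,0]
After op 5 (push 2): stack=[2] mem=[0,0,0,0]
After op 6 (dup): stack=[2,2] mem=[0,0,0,0]
After op 7 (*): stack=[4] mem=[0,0,0,0]
After op 8 (push 12): stack=[4,12] mem=[0,0,0,0]
After op 9 (swap): stack=[12,4] mem=[0,0,0,0]
After op 10 (*): stack=[48] mem=[0,0,0,0]
After op 11 (dup): stack=[48,48] mem=[0,0,0,0]
After op 12 (dup): stack=[48,48,48] mem=[0,0,0,0]

Answer: [48, 48, 48]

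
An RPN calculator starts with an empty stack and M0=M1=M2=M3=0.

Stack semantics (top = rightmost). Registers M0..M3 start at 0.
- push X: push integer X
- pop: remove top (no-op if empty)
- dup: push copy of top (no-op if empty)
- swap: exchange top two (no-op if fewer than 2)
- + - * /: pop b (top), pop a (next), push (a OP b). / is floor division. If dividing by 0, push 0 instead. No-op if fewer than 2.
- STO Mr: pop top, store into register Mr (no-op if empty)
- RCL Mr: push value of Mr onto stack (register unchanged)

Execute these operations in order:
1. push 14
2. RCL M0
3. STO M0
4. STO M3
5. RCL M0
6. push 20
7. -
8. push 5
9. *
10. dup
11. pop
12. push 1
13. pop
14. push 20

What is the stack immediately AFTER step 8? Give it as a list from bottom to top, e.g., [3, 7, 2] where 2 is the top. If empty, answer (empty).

After op 1 (push 14): stack=[14] mem=[0,0,0,0]
After op 2 (RCL M0): stack=[14,0] mem=[0,0,0,0]
After op 3 (STO M0): stack=[14] mem=[0,0,0,0]
After op 4 (STO M3): stack=[empty] mem=[0,0,0,14]
After op 5 (RCL M0): stack=[0] mem=[0,0,0,14]
After op 6 (push 20): stack=[0,20] mem=[0,0,0,14]
After op 7 (-): stack=[-20] mem=[0,0,0,14]
After op 8 (push 5): stack=[-20,5] mem=[0,0,0,14]

[-20, 5]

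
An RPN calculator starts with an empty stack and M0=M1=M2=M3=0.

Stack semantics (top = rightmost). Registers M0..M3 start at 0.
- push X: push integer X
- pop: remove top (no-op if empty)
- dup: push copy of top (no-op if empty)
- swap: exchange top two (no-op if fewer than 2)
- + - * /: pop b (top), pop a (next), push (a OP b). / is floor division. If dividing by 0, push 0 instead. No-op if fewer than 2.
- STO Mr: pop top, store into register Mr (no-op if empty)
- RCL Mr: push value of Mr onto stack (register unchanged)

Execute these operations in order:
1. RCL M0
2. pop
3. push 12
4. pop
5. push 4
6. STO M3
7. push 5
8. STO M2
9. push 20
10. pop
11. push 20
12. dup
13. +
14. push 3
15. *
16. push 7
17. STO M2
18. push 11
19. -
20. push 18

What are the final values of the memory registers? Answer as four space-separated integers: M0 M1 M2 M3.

Answer: 0 0 7 4

Derivation:
After op 1 (RCL M0): stack=[0] mem=[0,0,0,0]
After op 2 (pop): stack=[empty] mem=[0,0,0,0]
After op 3 (push 12): stack=[12] mem=[0,0,0,0]
After op 4 (pop): stack=[empty] mem=[0,0,0,0]
After op 5 (push 4): stack=[4] mem=[0,0,0,0]
After op 6 (STO M3): stack=[empty] mem=[0,0,0,4]
After op 7 (push 5): stack=[5] mem=[0,0,0,4]
After op 8 (STO M2): stack=[empty] mem=[0,0,5,4]
After op 9 (push 20): stack=[20] mem=[0,0,5,4]
After op 10 (pop): stack=[empty] mem=[0,0,5,4]
After op 11 (push 20): stack=[20] mem=[0,0,5,4]
After op 12 (dup): stack=[20,20] mem=[0,0,5,4]
After op 13 (+): stack=[40] mem=[0,0,5,4]
After op 14 (push 3): stack=[40,3] mem=[0,0,5,4]
After op 15 (*): stack=[120] mem=[0,0,5,4]
After op 16 (push 7): stack=[120,7] mem=[0,0,5,4]
After op 17 (STO M2): stack=[120] mem=[0,0,7,4]
After op 18 (push 11): stack=[120,11] mem=[0,0,7,4]
After op 19 (-): stack=[109] mem=[0,0,7,4]
After op 20 (push 18): stack=[109,18] mem=[0,0,7,4]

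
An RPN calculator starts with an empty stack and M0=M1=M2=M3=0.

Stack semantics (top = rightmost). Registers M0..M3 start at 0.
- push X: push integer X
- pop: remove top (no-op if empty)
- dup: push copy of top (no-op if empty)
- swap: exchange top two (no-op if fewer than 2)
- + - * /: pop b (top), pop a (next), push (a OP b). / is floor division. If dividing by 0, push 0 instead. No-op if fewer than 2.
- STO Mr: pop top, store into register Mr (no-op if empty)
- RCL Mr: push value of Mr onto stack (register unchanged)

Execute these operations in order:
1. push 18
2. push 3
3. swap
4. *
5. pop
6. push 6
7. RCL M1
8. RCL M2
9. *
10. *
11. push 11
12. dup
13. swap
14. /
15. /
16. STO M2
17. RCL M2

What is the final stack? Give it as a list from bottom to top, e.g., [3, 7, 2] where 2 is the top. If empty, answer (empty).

Answer: [0]

Derivation:
After op 1 (push 18): stack=[18] mem=[0,0,0,0]
After op 2 (push 3): stack=[18,3] mem=[0,0,0,0]
After op 3 (swap): stack=[3,18] mem=[0,0,0,0]
After op 4 (*): stack=[54] mem=[0,0,0,0]
After op 5 (pop): stack=[empty] mem=[0,0,0,0]
After op 6 (push 6): stack=[6] mem=[0,0,0,0]
After op 7 (RCL M1): stack=[6,0] mem=[0,0,0,0]
After op 8 (RCL M2): stack=[6,0,0] mem=[0,0,0,0]
After op 9 (*): stack=[6,0] mem=[0,0,0,0]
After op 10 (*): stack=[0] mem=[0,0,0,0]
After op 11 (push 11): stack=[0,11] mem=[0,0,0,0]
After op 12 (dup): stack=[0,11,11] mem=[0,0,0,0]
After op 13 (swap): stack=[0,11,11] mem=[0,0,0,0]
After op 14 (/): stack=[0,1] mem=[0,0,0,0]
After op 15 (/): stack=[0] mem=[0,0,0,0]
After op 16 (STO M2): stack=[empty] mem=[0,0,0,0]
After op 17 (RCL M2): stack=[0] mem=[0,0,0,0]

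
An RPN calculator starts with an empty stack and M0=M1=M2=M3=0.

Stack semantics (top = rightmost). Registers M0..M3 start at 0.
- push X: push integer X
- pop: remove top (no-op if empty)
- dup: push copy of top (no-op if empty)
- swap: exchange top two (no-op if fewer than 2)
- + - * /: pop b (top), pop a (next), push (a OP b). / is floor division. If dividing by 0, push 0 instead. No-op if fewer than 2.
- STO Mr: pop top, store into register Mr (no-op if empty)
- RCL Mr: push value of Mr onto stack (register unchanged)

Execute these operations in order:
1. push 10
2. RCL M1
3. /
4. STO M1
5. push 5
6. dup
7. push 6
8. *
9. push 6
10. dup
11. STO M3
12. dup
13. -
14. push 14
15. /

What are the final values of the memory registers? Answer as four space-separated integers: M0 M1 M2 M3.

After op 1 (push 10): stack=[10] mem=[0,0,0,0]
After op 2 (RCL M1): stack=[10,0] mem=[0,0,0,0]
After op 3 (/): stack=[0] mem=[0,0,0,0]
After op 4 (STO M1): stack=[empty] mem=[0,0,0,0]
After op 5 (push 5): stack=[5] mem=[0,0,0,0]
After op 6 (dup): stack=[5,5] mem=[0,0,0,0]
After op 7 (push 6): stack=[5,5,6] mem=[0,0,0,0]
After op 8 (*): stack=[5,30] mem=[0,0,0,0]
After op 9 (push 6): stack=[5,30,6] mem=[0,0,0,0]
After op 10 (dup): stack=[5,30,6,6] mem=[0,0,0,0]
After op 11 (STO M3): stack=[5,30,6] mem=[0,0,0,6]
After op 12 (dup): stack=[5,30,6,6] mem=[0,0,0,6]
After op 13 (-): stack=[5,30,0] mem=[0,0,0,6]
After op 14 (push 14): stack=[5,30,0,14] mem=[0,0,0,6]
After op 15 (/): stack=[5,30,0] mem=[0,0,0,6]

Answer: 0 0 0 6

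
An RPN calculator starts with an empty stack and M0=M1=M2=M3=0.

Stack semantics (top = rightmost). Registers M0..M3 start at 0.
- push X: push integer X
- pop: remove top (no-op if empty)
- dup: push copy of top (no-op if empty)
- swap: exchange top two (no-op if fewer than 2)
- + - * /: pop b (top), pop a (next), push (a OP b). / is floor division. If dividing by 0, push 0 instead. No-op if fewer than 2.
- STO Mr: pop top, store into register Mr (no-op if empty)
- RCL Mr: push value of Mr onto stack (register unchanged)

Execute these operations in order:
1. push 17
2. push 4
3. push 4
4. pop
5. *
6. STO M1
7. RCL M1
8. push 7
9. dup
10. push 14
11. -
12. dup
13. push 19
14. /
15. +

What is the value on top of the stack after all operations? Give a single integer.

Answer: -8

Derivation:
After op 1 (push 17): stack=[17] mem=[0,0,0,0]
After op 2 (push 4): stack=[17,4] mem=[0,0,0,0]
After op 3 (push 4): stack=[17,4,4] mem=[0,0,0,0]
After op 4 (pop): stack=[17,4] mem=[0,0,0,0]
After op 5 (*): stack=[68] mem=[0,0,0,0]
After op 6 (STO M1): stack=[empty] mem=[0,68,0,0]
After op 7 (RCL M1): stack=[68] mem=[0,68,0,0]
After op 8 (push 7): stack=[68,7] mem=[0,68,0,0]
After op 9 (dup): stack=[68,7,7] mem=[0,68,0,0]
After op 10 (push 14): stack=[68,7,7,14] mem=[0,68,0,0]
After op 11 (-): stack=[68,7,-7] mem=[0,68,0,0]
After op 12 (dup): stack=[68,7,-7,-7] mem=[0,68,0,0]
After op 13 (push 19): stack=[68,7,-7,-7,19] mem=[0,68,0,0]
After op 14 (/): stack=[68,7,-7,-1] mem=[0,68,0,0]
After op 15 (+): stack=[68,7,-8] mem=[0,68,0,0]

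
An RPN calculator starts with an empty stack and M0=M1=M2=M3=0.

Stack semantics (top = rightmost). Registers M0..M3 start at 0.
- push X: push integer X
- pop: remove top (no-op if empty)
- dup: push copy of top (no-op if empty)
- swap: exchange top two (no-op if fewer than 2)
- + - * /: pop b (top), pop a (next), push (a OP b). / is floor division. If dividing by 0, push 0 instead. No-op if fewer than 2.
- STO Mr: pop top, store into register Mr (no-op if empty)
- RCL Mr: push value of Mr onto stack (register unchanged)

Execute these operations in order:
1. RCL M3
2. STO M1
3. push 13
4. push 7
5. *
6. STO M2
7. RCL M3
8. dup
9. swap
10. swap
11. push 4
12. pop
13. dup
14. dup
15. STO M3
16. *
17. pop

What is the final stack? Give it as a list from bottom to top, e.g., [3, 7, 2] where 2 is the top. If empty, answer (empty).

Answer: [0]

Derivation:
After op 1 (RCL M3): stack=[0] mem=[0,0,0,0]
After op 2 (STO M1): stack=[empty] mem=[0,0,0,0]
After op 3 (push 13): stack=[13] mem=[0,0,0,0]
After op 4 (push 7): stack=[13,7] mem=[0,0,0,0]
After op 5 (*): stack=[91] mem=[0,0,0,0]
After op 6 (STO M2): stack=[empty] mem=[0,0,91,0]
After op 7 (RCL M3): stack=[0] mem=[0,0,91,0]
After op 8 (dup): stack=[0,0] mem=[0,0,91,0]
After op 9 (swap): stack=[0,0] mem=[0,0,91,0]
After op 10 (swap): stack=[0,0] mem=[0,0,91,0]
After op 11 (push 4): stack=[0,0,4] mem=[0,0,91,0]
After op 12 (pop): stack=[0,0] mem=[0,0,91,0]
After op 13 (dup): stack=[0,0,0] mem=[0,0,91,0]
After op 14 (dup): stack=[0,0,0,0] mem=[0,0,91,0]
After op 15 (STO M3): stack=[0,0,0] mem=[0,0,91,0]
After op 16 (*): stack=[0,0] mem=[0,0,91,0]
After op 17 (pop): stack=[0] mem=[0,0,91,0]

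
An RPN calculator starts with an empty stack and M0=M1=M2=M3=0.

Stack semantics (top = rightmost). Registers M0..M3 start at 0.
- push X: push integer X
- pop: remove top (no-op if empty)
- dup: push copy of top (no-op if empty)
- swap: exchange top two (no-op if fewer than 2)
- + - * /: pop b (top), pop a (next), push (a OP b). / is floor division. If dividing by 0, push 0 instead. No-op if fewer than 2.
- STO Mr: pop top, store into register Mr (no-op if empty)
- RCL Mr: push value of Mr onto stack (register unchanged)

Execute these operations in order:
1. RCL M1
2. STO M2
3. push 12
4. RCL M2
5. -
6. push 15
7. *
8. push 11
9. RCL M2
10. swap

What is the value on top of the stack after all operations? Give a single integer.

Answer: 11

Derivation:
After op 1 (RCL M1): stack=[0] mem=[0,0,0,0]
After op 2 (STO M2): stack=[empty] mem=[0,0,0,0]
After op 3 (push 12): stack=[12] mem=[0,0,0,0]
After op 4 (RCL M2): stack=[12,0] mem=[0,0,0,0]
After op 5 (-): stack=[12] mem=[0,0,0,0]
After op 6 (push 15): stack=[12,15] mem=[0,0,0,0]
After op 7 (*): stack=[180] mem=[0,0,0,0]
After op 8 (push 11): stack=[180,11] mem=[0,0,0,0]
After op 9 (RCL M2): stack=[180,11,0] mem=[0,0,0,0]
After op 10 (swap): stack=[180,0,11] mem=[0,0,0,0]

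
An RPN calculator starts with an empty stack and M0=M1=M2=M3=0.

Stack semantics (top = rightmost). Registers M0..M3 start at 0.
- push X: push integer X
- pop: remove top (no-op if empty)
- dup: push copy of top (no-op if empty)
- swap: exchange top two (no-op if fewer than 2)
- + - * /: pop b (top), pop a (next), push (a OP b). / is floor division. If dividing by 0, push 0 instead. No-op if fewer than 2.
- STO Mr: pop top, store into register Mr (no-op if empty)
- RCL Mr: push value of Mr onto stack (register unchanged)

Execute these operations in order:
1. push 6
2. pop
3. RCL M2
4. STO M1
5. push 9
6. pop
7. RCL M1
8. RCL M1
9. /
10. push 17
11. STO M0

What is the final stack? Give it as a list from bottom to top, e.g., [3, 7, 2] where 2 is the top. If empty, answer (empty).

After op 1 (push 6): stack=[6] mem=[0,0,0,0]
After op 2 (pop): stack=[empty] mem=[0,0,0,0]
After op 3 (RCL M2): stack=[0] mem=[0,0,0,0]
After op 4 (STO M1): stack=[empty] mem=[0,0,0,0]
After op 5 (push 9): stack=[9] mem=[0,0,0,0]
After op 6 (pop): stack=[empty] mem=[0,0,0,0]
After op 7 (RCL M1): stack=[0] mem=[0,0,0,0]
After op 8 (RCL M1): stack=[0,0] mem=[0,0,0,0]
After op 9 (/): stack=[0] mem=[0,0,0,0]
After op 10 (push 17): stack=[0,17] mem=[0,0,0,0]
After op 11 (STO M0): stack=[0] mem=[17,0,0,0]

Answer: [0]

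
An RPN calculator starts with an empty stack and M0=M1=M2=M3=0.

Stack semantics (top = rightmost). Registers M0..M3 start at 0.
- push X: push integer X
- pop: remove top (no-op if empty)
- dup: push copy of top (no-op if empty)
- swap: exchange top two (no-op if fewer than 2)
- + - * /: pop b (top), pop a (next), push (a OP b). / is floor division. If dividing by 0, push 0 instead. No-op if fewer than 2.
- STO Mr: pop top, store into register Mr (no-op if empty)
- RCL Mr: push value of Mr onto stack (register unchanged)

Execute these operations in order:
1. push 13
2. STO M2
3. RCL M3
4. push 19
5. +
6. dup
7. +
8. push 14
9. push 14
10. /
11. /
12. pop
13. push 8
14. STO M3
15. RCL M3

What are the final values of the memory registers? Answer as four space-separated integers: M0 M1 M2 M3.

Answer: 0 0 13 8

Derivation:
After op 1 (push 13): stack=[13] mem=[0,0,0,0]
After op 2 (STO M2): stack=[empty] mem=[0,0,13,0]
After op 3 (RCL M3): stack=[0] mem=[0,0,13,0]
After op 4 (push 19): stack=[0,19] mem=[0,0,13,0]
After op 5 (+): stack=[19] mem=[0,0,13,0]
After op 6 (dup): stack=[19,19] mem=[0,0,13,0]
After op 7 (+): stack=[38] mem=[0,0,13,0]
After op 8 (push 14): stack=[38,14] mem=[0,0,13,0]
After op 9 (push 14): stack=[38,14,14] mem=[0,0,13,0]
After op 10 (/): stack=[38,1] mem=[0,0,13,0]
After op 11 (/): stack=[38] mem=[0,0,13,0]
After op 12 (pop): stack=[empty] mem=[0,0,13,0]
After op 13 (push 8): stack=[8] mem=[0,0,13,0]
After op 14 (STO M3): stack=[empty] mem=[0,0,13,8]
After op 15 (RCL M3): stack=[8] mem=[0,0,13,8]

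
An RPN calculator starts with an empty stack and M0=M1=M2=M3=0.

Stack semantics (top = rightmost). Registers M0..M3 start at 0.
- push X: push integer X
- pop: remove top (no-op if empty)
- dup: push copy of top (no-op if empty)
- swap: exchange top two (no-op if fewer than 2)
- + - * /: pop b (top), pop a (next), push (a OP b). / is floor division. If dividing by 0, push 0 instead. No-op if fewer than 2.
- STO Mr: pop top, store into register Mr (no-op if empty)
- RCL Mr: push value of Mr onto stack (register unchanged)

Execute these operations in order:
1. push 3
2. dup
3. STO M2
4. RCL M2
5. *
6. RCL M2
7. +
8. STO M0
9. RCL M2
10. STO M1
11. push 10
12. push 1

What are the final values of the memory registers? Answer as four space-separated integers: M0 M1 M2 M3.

After op 1 (push 3): stack=[3] mem=[0,0,0,0]
After op 2 (dup): stack=[3,3] mem=[0,0,0,0]
After op 3 (STO M2): stack=[3] mem=[0,0,3,0]
After op 4 (RCL M2): stack=[3,3] mem=[0,0,3,0]
After op 5 (*): stack=[9] mem=[0,0,3,0]
After op 6 (RCL M2): stack=[9,3] mem=[0,0,3,0]
After op 7 (+): stack=[12] mem=[0,0,3,0]
After op 8 (STO M0): stack=[empty] mem=[12,0,3,0]
After op 9 (RCL M2): stack=[3] mem=[12,0,3,0]
After op 10 (STO M1): stack=[empty] mem=[12,3,3,0]
After op 11 (push 10): stack=[10] mem=[12,3,3,0]
After op 12 (push 1): stack=[10,1] mem=[12,3,3,0]

Answer: 12 3 3 0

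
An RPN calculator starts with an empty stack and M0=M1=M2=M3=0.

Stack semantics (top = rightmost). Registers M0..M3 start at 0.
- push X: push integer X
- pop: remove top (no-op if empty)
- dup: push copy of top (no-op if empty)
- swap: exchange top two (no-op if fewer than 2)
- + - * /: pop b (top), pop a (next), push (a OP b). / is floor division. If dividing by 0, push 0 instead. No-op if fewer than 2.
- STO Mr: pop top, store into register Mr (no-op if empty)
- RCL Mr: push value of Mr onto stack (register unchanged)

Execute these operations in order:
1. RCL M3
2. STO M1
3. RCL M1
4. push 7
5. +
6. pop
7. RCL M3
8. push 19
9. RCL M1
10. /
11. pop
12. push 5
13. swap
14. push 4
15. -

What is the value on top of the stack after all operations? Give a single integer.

After op 1 (RCL M3): stack=[0] mem=[0,0,0,0]
After op 2 (STO M1): stack=[empty] mem=[0,0,0,0]
After op 3 (RCL M1): stack=[0] mem=[0,0,0,0]
After op 4 (push 7): stack=[0,7] mem=[0,0,0,0]
After op 5 (+): stack=[7] mem=[0,0,0,0]
After op 6 (pop): stack=[empty] mem=[0,0,0,0]
After op 7 (RCL M3): stack=[0] mem=[0,0,0,0]
After op 8 (push 19): stack=[0,19] mem=[0,0,0,0]
After op 9 (RCL M1): stack=[0,19,0] mem=[0,0,0,0]
After op 10 (/): stack=[0,0] mem=[0,0,0,0]
After op 11 (pop): stack=[0] mem=[0,0,0,0]
After op 12 (push 5): stack=[0,5] mem=[0,0,0,0]
After op 13 (swap): stack=[5,0] mem=[0,0,0,0]
After op 14 (push 4): stack=[5,0,4] mem=[0,0,0,0]
After op 15 (-): stack=[5,-4] mem=[0,0,0,0]

Answer: -4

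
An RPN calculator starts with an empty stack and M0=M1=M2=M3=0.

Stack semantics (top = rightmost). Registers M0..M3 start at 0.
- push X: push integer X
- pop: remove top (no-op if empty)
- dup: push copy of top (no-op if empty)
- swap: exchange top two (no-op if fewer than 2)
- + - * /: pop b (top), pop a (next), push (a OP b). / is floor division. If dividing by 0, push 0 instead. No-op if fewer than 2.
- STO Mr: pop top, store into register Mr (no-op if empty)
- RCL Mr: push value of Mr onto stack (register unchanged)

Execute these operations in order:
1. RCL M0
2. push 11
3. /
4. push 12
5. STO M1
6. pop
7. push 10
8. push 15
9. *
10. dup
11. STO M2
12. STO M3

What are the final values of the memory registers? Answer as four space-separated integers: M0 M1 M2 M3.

Answer: 0 12 150 150

Derivation:
After op 1 (RCL M0): stack=[0] mem=[0,0,0,0]
After op 2 (push 11): stack=[0,11] mem=[0,0,0,0]
After op 3 (/): stack=[0] mem=[0,0,0,0]
After op 4 (push 12): stack=[0,12] mem=[0,0,0,0]
After op 5 (STO M1): stack=[0] mem=[0,12,0,0]
After op 6 (pop): stack=[empty] mem=[0,12,0,0]
After op 7 (push 10): stack=[10] mem=[0,12,0,0]
After op 8 (push 15): stack=[10,15] mem=[0,12,0,0]
After op 9 (*): stack=[150] mem=[0,12,0,0]
After op 10 (dup): stack=[150,150] mem=[0,12,0,0]
After op 11 (STO M2): stack=[150] mem=[0,12,150,0]
After op 12 (STO M3): stack=[empty] mem=[0,12,150,150]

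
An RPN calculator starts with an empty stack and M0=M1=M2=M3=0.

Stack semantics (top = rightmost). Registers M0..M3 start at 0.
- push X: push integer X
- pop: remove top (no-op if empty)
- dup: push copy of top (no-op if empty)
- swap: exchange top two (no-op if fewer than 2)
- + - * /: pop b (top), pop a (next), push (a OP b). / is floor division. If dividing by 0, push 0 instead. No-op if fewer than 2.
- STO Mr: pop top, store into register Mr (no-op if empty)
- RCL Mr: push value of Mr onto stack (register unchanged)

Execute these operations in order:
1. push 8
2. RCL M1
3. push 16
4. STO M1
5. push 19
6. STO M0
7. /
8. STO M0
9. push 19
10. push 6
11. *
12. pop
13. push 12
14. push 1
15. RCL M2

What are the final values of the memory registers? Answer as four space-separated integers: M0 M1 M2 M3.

Answer: 0 16 0 0

Derivation:
After op 1 (push 8): stack=[8] mem=[0,0,0,0]
After op 2 (RCL M1): stack=[8,0] mem=[0,0,0,0]
After op 3 (push 16): stack=[8,0,16] mem=[0,0,0,0]
After op 4 (STO M1): stack=[8,0] mem=[0,16,0,0]
After op 5 (push 19): stack=[8,0,19] mem=[0,16,0,0]
After op 6 (STO M0): stack=[8,0] mem=[19,16,0,0]
After op 7 (/): stack=[0] mem=[19,16,0,0]
After op 8 (STO M0): stack=[empty] mem=[0,16,0,0]
After op 9 (push 19): stack=[19] mem=[0,16,0,0]
After op 10 (push 6): stack=[19,6] mem=[0,16,0,0]
After op 11 (*): stack=[114] mem=[0,16,0,0]
After op 12 (pop): stack=[empty] mem=[0,16,0,0]
After op 13 (push 12): stack=[12] mem=[0,16,0,0]
After op 14 (push 1): stack=[12,1] mem=[0,16,0,0]
After op 15 (RCL M2): stack=[12,1,0] mem=[0,16,0,0]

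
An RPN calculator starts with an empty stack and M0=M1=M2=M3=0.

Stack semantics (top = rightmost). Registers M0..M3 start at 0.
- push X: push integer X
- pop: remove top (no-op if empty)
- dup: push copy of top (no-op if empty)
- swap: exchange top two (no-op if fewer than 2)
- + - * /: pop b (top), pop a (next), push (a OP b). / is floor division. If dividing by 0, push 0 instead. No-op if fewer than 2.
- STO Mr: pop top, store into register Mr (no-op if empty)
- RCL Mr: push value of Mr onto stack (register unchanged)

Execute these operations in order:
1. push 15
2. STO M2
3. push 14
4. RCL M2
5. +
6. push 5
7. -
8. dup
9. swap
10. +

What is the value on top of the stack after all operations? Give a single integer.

Answer: 48

Derivation:
After op 1 (push 15): stack=[15] mem=[0,0,0,0]
After op 2 (STO M2): stack=[empty] mem=[0,0,15,0]
After op 3 (push 14): stack=[14] mem=[0,0,15,0]
After op 4 (RCL M2): stack=[14,15] mem=[0,0,15,0]
After op 5 (+): stack=[29] mem=[0,0,15,0]
After op 6 (push 5): stack=[29,5] mem=[0,0,15,0]
After op 7 (-): stack=[24] mem=[0,0,15,0]
After op 8 (dup): stack=[24,24] mem=[0,0,15,0]
After op 9 (swap): stack=[24,24] mem=[0,0,15,0]
After op 10 (+): stack=[48] mem=[0,0,15,0]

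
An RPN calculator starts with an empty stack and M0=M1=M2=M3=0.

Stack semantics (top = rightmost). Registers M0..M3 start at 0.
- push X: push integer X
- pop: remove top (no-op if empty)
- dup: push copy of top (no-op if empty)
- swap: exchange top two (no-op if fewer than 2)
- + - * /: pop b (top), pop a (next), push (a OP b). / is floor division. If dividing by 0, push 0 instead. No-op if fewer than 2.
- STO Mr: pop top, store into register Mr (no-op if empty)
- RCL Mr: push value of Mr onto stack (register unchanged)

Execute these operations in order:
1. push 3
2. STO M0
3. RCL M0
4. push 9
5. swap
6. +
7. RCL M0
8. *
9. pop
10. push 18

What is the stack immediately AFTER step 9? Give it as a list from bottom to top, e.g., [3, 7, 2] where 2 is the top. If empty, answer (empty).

After op 1 (push 3): stack=[3] mem=[0,0,0,0]
After op 2 (STO M0): stack=[empty] mem=[3,0,0,0]
After op 3 (RCL M0): stack=[3] mem=[3,0,0,0]
After op 4 (push 9): stack=[3,9] mem=[3,0,0,0]
After op 5 (swap): stack=[9,3] mem=[3,0,0,0]
After op 6 (+): stack=[12] mem=[3,0,0,0]
After op 7 (RCL M0): stack=[12,3] mem=[3,0,0,0]
After op 8 (*): stack=[36] mem=[3,0,0,0]
After op 9 (pop): stack=[empty] mem=[3,0,0,0]

(empty)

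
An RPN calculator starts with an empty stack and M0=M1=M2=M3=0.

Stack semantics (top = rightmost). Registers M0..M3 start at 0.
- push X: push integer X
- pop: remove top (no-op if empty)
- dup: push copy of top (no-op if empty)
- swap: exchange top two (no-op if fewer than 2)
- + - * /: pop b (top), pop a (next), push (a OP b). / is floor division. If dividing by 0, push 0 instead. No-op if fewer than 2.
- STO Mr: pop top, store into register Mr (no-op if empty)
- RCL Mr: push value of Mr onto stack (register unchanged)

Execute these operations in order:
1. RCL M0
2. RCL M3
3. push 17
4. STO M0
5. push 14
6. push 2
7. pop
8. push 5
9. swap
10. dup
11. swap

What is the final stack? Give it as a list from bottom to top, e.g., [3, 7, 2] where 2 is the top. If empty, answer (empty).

After op 1 (RCL M0): stack=[0] mem=[0,0,0,0]
After op 2 (RCL M3): stack=[0,0] mem=[0,0,0,0]
After op 3 (push 17): stack=[0,0,17] mem=[0,0,0,0]
After op 4 (STO M0): stack=[0,0] mem=[17,0,0,0]
After op 5 (push 14): stack=[0,0,14] mem=[17,0,0,0]
After op 6 (push 2): stack=[0,0,14,2] mem=[17,0,0,0]
After op 7 (pop): stack=[0,0,14] mem=[17,0,0,0]
After op 8 (push 5): stack=[0,0,14,5] mem=[17,0,0,0]
After op 9 (swap): stack=[0,0,5,14] mem=[17,0,0,0]
After op 10 (dup): stack=[0,0,5,14,14] mem=[17,0,0,0]
After op 11 (swap): stack=[0,0,5,14,14] mem=[17,0,0,0]

Answer: [0, 0, 5, 14, 14]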